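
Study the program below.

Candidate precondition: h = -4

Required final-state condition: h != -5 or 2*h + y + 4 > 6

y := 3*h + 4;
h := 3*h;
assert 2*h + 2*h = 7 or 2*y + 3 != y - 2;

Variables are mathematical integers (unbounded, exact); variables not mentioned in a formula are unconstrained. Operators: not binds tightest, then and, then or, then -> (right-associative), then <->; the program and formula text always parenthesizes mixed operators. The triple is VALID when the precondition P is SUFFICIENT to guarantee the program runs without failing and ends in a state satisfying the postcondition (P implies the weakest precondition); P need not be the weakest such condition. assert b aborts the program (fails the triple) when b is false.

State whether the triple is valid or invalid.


Working backward. After the program, the postcondition h != -5 or 2*h + y + 4 > 6 must hold; in canonical form it is h != -5 or 2*h + y > 2.
Before assert 2*h + 2*h = 7 or 2*y + 3 != y - 2: (4*h = 7 or y != -5) and (h != -5 or 2*h + y > 2)
Before h := 3*h: (12*h = 7 or y != -5) and (3*h != -5 or 6*h + y > 2)
Before y := 3*h + 4: (12*h = 7 or 3*h != -9) and (3*h != -5 or 9*h > -2)
The weakest precondition is (12*h = 7 or 3*h != -9) and (3*h != -5 or 9*h > -2).
Check whether h = -4 implies it.
Every state satisfying the precondition satisfies the weakest precondition: the implication holds.
Answer: valid


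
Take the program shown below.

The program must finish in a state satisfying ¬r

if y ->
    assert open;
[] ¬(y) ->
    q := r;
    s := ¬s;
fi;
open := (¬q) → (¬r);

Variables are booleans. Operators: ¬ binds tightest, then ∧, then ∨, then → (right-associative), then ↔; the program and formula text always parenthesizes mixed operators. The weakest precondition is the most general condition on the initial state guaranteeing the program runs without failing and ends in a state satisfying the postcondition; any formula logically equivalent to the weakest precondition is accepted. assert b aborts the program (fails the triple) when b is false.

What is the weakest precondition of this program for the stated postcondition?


Working backward. After the program, ¬r must hold.
Before open := (¬q) → (¬r): ¬r
Then branch requires open ∧ (¬r); else branch requires ¬r.
Before the if: (y → (open ∧ (¬r))) ∧ ((¬y) → (¬r))
Answer: WP = (y → (open ∧ (¬r))) ∧ ((¬y) → (¬r))


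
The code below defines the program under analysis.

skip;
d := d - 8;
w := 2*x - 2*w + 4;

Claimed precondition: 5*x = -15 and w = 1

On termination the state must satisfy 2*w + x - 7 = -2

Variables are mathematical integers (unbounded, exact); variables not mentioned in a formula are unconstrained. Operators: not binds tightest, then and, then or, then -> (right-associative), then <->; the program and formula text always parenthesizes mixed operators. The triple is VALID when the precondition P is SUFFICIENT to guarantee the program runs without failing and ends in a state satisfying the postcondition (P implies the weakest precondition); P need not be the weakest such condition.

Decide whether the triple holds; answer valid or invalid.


Working backward. After the program, the postcondition 2*w + x - 7 = -2 must hold; in canonical form it is 2*w + x = 5.
Before w := 2*x - 2*w + 4: 5*x = 4*w - 3
Before d := d - 8: 5*x = 4*w - 3
Before skip: 5*x = 4*w - 3
The weakest precondition is 5*x = 4*w - 3.
Check whether 5*x = -15 and w = 1 implies it.
Countermodel: at the initial state w = 1, x = -3, the precondition holds but the weakest precondition fails.
Answer: invalid


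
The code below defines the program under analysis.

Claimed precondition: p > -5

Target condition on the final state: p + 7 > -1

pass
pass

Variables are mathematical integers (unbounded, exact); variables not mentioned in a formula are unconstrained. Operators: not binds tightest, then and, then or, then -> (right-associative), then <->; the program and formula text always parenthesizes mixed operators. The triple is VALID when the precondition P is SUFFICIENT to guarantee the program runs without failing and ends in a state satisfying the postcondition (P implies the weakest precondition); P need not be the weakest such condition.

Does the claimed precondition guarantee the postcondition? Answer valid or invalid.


Working backward. After the program, the postcondition p + 7 > -1 must hold; in canonical form it is p > -8.
Before skip: p > -8
Before skip: p > -8
The weakest precondition is p > -8.
Check whether p > -5 implies it.
Every state satisfying the precondition satisfies the weakest precondition: the implication holds.
Answer: valid


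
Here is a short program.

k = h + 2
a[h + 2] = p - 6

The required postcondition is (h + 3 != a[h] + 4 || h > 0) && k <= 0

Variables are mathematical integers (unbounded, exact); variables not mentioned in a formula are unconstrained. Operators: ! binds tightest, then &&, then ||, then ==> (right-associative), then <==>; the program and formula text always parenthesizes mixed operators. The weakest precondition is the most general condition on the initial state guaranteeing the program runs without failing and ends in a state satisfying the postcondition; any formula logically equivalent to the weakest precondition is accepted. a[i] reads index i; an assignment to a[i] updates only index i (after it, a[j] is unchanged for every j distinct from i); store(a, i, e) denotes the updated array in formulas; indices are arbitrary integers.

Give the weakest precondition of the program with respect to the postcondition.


Working backward. After the program, the postcondition (h + 3 != a[h] + 4 || h > 0) && k <= 0 must hold; in canonical form it is (h != a[h] + 1 || h > 0) && k <= 0.
Before a[h + 2] := p - 6: (h != store(a, h + 2, p - 6)[h] + 1 || h > 0) && k <= 0
Before k := h + 2: (h != store(a, h + 2, p - 6)[h] + 1 || h > 0) && h <= -2
Answer: WP = (h != store(a, h + 2, p - 6)[h] + 1 || h > 0) && h <= -2


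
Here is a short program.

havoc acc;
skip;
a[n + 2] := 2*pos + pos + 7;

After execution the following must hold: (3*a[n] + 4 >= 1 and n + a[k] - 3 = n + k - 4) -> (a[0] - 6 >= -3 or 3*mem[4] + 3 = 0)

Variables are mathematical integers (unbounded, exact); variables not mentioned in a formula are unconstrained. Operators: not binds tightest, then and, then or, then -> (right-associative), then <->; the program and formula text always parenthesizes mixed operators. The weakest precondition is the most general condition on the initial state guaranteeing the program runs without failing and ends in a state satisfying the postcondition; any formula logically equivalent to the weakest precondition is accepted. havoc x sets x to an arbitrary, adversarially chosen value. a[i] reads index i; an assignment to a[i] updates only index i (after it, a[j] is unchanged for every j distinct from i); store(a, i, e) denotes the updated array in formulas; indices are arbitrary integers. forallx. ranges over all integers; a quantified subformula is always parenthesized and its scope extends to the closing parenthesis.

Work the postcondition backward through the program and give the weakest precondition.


Working backward. After the program, the postcondition (3*a[n] + 4 >= 1 and n + a[k] - 3 = n + k - 4) -> (a[0] - 6 >= -3 or 3*mem[4] + 3 = 0) must hold; in canonical form it is (3*a[n] >= -3 and a[k] = k - 1) -> (a[0] >= 3 or 3*mem[4] = -3).
Before a[n + 2] := 2*pos + pos + 7: (3*store(a, n + 2, 3*pos + 7)[n] >= -3 and store(a, n + 2, 3*pos + 7)[k] = k - 1) -> (store(a, n + 2, 3*pos + 7)[0] >= 3 or 3*mem[4] = -3)
Before skip: (3*store(a, n + 2, 3*pos + 7)[n] >= -3 and store(a, n + 2, 3*pos + 7)[k] = k - 1) -> (store(a, n + 2, 3*pos + 7)[0] >= 3 or 3*mem[4] = -3)
Before havoc acc: (3*store(a, n + 2, 3*pos + 7)[n] >= -3 and store(a, n + 2, 3*pos + 7)[k] = k - 1) -> (store(a, n + 2, 3*pos + 7)[0] >= 3 or 3*mem[4] = -3)
Answer: WP = (3*store(a, n + 2, 3*pos + 7)[n] >= -3 and store(a, n + 2, 3*pos + 7)[k] = k - 1) -> (store(a, n + 2, 3*pos + 7)[0] >= 3 or 3*mem[4] = -3)


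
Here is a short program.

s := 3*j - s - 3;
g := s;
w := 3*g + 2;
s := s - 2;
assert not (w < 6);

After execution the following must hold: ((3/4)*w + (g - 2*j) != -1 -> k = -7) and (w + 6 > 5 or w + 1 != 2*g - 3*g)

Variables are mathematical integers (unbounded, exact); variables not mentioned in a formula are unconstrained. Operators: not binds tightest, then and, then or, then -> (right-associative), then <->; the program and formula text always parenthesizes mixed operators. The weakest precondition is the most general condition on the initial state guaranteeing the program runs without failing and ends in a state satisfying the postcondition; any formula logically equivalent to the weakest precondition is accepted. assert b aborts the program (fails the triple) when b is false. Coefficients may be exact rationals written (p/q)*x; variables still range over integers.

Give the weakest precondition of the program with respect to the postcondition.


Working backward. After the program, the postcondition ((3/4)*w + (g - 2*j) != -1 -> k = -7) and (w + 6 > 5 or w + 1 != 2*g - 3*g) must hold; in canonical form it is (g + (3/4)*w != 2*j - 1 -> k = -7) and (w > -1 or g + w != -1).
Before assert not (w < 6): (not (w < 6)) and (g + (3/4)*w != 2*j - 1 -> k = -7) and (w > -1 or g + w != -1)
Before s := s - 2: (not (w < 6)) and (g + (3/4)*w != 2*j - 1 -> k = -7) and (w > -1 or g + w != -1)
Before w := 3*g + 2: (not (3*g < 4)) and ((13/4)*g != 2*j - 5/2 -> k = -7) and (3*g > -3 or 4*g != -3)
Before g := s: (not (3*s < 4)) and ((13/4)*s != 2*j - 5/2 -> k = -7) and (3*s > -3 or 4*s != -3)
Before s := 3*j - s - 3: (not (9*j < 3*s + 13)) and ((31/4)*j != (13/4)*s + 29/4 -> k = -7) and (9*j > 3*s + 6 or 12*j != 4*s + 9)
Answer: WP = (not (9*j < 3*s + 13)) and ((31/4)*j != (13/4)*s + 29/4 -> k = -7) and (9*j > 3*s + 6 or 12*j != 4*s + 9)


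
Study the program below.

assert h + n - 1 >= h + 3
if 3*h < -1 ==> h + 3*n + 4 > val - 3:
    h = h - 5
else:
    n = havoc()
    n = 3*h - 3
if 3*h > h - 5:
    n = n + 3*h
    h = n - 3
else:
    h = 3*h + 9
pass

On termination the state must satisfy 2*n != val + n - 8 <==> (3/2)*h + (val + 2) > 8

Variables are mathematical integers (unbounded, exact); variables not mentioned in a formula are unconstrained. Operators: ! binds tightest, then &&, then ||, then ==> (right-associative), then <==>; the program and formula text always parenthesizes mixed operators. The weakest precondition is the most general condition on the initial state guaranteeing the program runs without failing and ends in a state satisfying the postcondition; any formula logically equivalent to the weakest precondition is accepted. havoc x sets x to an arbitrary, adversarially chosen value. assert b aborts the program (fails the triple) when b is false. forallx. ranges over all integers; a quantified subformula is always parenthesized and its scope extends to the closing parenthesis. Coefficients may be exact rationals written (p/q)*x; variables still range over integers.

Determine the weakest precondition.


Working backward. After the program, the postcondition 2*n != val + n - 8 <==> (3/2)*h + (val + 2) > 8 must hold; in canonical form it is n != val - 8 <==> (3/2)*h + val > 6.
Before skip: n != val - 8 <==> (3/2)*h + val > 6
Then branch requires 3*h + n != val - 8 <==> (9/2)*h + (3/2)*n + val > 21/2; else branch requires n != val - 8 <==> (9/2)*h + val > -15/2.
Before the if: (2*h > -5 ==> (3*h + n != val - 8 <==> (9/2)*h + (3/2)*n + val > 21/2)) && ((!(2*h > -5)) ==> (n != val - 8 <==> (9/2)*h + val > -15/2))
Then branch requires (2*h > 5 ==> (3*h + n != val + 7 <==> (9/2)*h + (3/2)*n + val > 33)) && ((!(2*h > 5)) ==> (n != val - 8 <==> (9/2)*h + val > 15)); else branch requires (2*h > -5 ==> (6*h != val - 5 <==> 9*h + val > 15)) && ((!(2*h > -5)) ==> (3*h != val - 5 <==> (9/2)*h + val > -15/2)).
Before the if: ((3*h < -1 ==> h + 3*n > val - 7) ==> ((2*h > 5 ==> (3*h + n != val + 7 <==> (9/2)*h + (3/2)*n + val > 33)) && ((!(2*h > 5)) ==> (n != val - 8 <==> (9/2)*h + val > 15)))) && ((!(3*h < -1 ==> h + 3*n > val - 7)) ==> ((2*h > -5 ==> (6*h != val - 5 <==> 9*h + val > 15)) && ((!(2*h > -5)) ==> (3*h != val - 5 <==> (9/2)*h + val > -15/2))))
Before assert h + n - 1 >= h + 3: n >= 4 && ((3*h < -1 ==> h + 3*n > val - 7) ==> ((2*h > 5 ==> (3*h + n != val + 7 <==> (9/2)*h + (3/2)*n + val > 33)) && ((!(2*h > 5)) ==> (n != val - 8 <==> (9/2)*h + val > 15)))) && ((!(3*h < -1 ==> h + 3*n > val - 7)) ==> ((2*h > -5 ==> (6*h != val - 5 <==> 9*h + val > 15)) && ((!(2*h > -5)) ==> (3*h != val - 5 <==> (9/2)*h + val > -15/2))))
Answer: WP = n >= 4 && ((3*h < -1 ==> h + 3*n > val - 7) ==> ((2*h > 5 ==> (3*h + n != val + 7 <==> (9/2)*h + (3/2)*n + val > 33)) && ((!(2*h > 5)) ==> (n != val - 8 <==> (9/2)*h + val > 15)))) && ((!(3*h < -1 ==> h + 3*n > val - 7)) ==> ((2*h > -5 ==> (6*h != val - 5 <==> 9*h + val > 15)) && ((!(2*h > -5)) ==> (3*h != val - 5 <==> (9/2)*h + val > -15/2))))


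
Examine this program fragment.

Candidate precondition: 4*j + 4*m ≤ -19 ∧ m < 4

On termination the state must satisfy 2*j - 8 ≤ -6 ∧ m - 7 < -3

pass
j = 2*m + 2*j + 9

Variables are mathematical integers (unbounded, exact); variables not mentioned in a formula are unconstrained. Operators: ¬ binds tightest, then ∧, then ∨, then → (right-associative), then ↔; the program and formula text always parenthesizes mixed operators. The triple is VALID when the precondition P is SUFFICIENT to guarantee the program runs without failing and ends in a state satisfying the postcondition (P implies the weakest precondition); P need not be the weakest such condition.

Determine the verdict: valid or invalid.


Working backward. After the program, the postcondition 2*j - 8 ≤ -6 ∧ m - 7 < -3 must hold; in canonical form it is 2*j ≤ 2 ∧ m < 4.
Before j := 2*m + 2*j + 9: 4*j + 4*m ≤ -16 ∧ m < 4
Before skip: 4*j + 4*m ≤ -16 ∧ m < 4
The weakest precondition is 4*j + 4*m ≤ -16 ∧ m < 4.
Check whether 4*j + 4*m ≤ -19 ∧ m < 4 implies it.
Every state satisfying the precondition satisfies the weakest precondition: the implication holds.
Answer: valid


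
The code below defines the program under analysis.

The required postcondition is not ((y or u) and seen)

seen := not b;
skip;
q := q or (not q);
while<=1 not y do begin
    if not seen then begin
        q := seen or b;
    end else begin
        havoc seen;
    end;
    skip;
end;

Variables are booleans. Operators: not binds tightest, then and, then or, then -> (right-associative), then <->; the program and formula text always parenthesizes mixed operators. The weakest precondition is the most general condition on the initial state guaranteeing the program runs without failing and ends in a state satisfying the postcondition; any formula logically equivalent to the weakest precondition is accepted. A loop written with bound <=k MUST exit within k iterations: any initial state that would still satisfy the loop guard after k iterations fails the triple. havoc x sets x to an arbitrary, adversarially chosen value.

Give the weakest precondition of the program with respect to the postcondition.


Working backward. After the program, not ((y or u) and seen) must hold.
Before the loop (bound <=1), unroll the exhaustion recursion (WP_0 = exit-now case; WP_j = one more guarded iteration, up to j = 1):
  WP_0: y and (not ((y or u) and seen))
  WP_1: ((not y) -> (((not seen) -> (y and (not ((y or u) and seen)))) and (seen -> (y and (not (y or u)))))) and (y -> (not ((y or u) and seen)))
So before the loop: ((not y) -> (((not seen) -> (y and (not ((y or u) and seen)))) and (seen -> (y and (not (y or u)))))) and (y -> (not ((y or u) and seen)))
Before q := q or (not q): ((not y) -> (((not seen) -> (y and (not ((y or u) and seen)))) and (seen -> (y and (not (y or u)))))) and (y -> (not ((y or u) and seen)))
Before skip: ((not y) -> (((not seen) -> (y and (not ((y or u) and seen)))) and (seen -> (y and (not (y or u)))))) and (y -> (not ((y or u) and seen)))
Before seen := not b: ((not y) -> ((b -> (y and (not ((y or u) and (not b))))) and ((not b) -> (y and (not (y or u)))))) and (y -> (not ((y or u) and (not b))))
Answer: WP = ((not y) -> ((b -> (y and (not ((y or u) and (not b))))) and ((not b) -> (y and (not (y or u)))))) and (y -> (not ((y or u) and (not b))))


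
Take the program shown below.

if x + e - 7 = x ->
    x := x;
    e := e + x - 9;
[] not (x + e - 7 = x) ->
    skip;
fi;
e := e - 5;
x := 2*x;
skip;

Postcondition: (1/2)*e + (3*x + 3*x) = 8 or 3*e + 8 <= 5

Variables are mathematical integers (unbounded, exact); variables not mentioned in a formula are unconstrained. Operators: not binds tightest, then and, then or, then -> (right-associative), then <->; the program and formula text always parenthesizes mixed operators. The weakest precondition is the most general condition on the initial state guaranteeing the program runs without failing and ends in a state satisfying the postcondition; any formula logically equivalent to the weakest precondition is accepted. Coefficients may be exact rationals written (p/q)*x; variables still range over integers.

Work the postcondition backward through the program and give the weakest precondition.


Working backward. After the program, the postcondition (1/2)*e + (3*x + 3*x) = 8 or 3*e + 8 <= 5 must hold; in canonical form it is (1/2)*e + 6*x = 8 or 3*e <= -3.
Before skip: (1/2)*e + 6*x = 8 or 3*e <= -3
Before x := 2*x: (1/2)*e + 12*x = 8 or 3*e <= -3
Before e := e - 5: (1/2)*e + 12*x = 21/2 or 3*e <= 12
Then branch requires (1/2)*e + (25/2)*x = 15 or 3*e + 3*x <= 39; else branch requires (1/2)*e + 12*x = 21/2 or 3*e <= 12.
Before the if: (e = 7 -> ((1/2)*e + (25/2)*x = 15 or 3*e + 3*x <= 39)) and ((not (e = 7)) -> ((1/2)*e + 12*x = 21/2 or 3*e <= 12))
Answer: WP = (e = 7 -> ((1/2)*e + (25/2)*x = 15 or 3*e + 3*x <= 39)) and ((not (e = 7)) -> ((1/2)*e + 12*x = 21/2 or 3*e <= 12))


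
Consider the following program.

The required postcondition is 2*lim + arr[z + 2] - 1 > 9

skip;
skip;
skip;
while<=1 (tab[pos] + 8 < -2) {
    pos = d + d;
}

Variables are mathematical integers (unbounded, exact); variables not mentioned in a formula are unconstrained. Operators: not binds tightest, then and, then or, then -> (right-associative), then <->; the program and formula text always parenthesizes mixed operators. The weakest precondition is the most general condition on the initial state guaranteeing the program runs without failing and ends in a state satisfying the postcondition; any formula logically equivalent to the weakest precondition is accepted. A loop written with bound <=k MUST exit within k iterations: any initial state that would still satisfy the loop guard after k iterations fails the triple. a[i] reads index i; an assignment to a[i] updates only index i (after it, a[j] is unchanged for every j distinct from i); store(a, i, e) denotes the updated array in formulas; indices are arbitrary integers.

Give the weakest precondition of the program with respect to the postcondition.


Working backward. After the program, the postcondition 2*lim + arr[z + 2] - 1 > 9 must hold; in canonical form it is arr[z + 2] + 2*lim > 10.
Before the loop (bound <=1), unroll the exhaustion recursion (WP_0 = exit-now case; WP_j = one more guarded iteration, up to j = 1):
  WP_0: (not (tab[pos] < -10)) and arr[z + 2] + 2*lim > 10
  WP_1: (tab[pos] < -10 -> ((not (tab[2*d] < -10)) and arr[z + 2] + 2*lim > 10)) and ((not (tab[pos] < -10)) -> arr[z + 2] + 2*lim > 10)
So before the loop: (tab[pos] < -10 -> ((not (tab[2*d] < -10)) and arr[z + 2] + 2*lim > 10)) and ((not (tab[pos] < -10)) -> arr[z + 2] + 2*lim > 10)
Before skip: (tab[pos] < -10 -> ((not (tab[2*d] < -10)) and arr[z + 2] + 2*lim > 10)) and ((not (tab[pos] < -10)) -> arr[z + 2] + 2*lim > 10)
Before skip: (tab[pos] < -10 -> ((not (tab[2*d] < -10)) and arr[z + 2] + 2*lim > 10)) and ((not (tab[pos] < -10)) -> arr[z + 2] + 2*lim > 10)
Before skip: (tab[pos] < -10 -> ((not (tab[2*d] < -10)) and arr[z + 2] + 2*lim > 10)) and ((not (tab[pos] < -10)) -> arr[z + 2] + 2*lim > 10)
Answer: WP = (tab[pos] < -10 -> ((not (tab[2*d] < -10)) and arr[z + 2] + 2*lim > 10)) and ((not (tab[pos] < -10)) -> arr[z + 2] + 2*lim > 10)


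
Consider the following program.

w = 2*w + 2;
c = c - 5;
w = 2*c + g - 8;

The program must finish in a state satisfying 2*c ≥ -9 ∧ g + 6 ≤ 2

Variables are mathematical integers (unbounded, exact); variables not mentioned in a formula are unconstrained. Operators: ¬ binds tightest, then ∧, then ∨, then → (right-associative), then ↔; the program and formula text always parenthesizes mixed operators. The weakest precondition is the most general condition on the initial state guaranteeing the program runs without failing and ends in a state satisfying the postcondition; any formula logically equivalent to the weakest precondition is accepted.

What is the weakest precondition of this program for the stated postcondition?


Working backward. After the program, the postcondition 2*c ≥ -9 ∧ g + 6 ≤ 2 must hold; in canonical form it is 2*c ≥ -9 ∧ g ≤ -4.
Before w := 2*c + g - 8: 2*c ≥ -9 ∧ g ≤ -4
Before c := c - 5: 2*c ≥ 1 ∧ g ≤ -4
Before w := 2*w + 2: 2*c ≥ 1 ∧ g ≤ -4
Answer: WP = 2*c ≥ 1 ∧ g ≤ -4


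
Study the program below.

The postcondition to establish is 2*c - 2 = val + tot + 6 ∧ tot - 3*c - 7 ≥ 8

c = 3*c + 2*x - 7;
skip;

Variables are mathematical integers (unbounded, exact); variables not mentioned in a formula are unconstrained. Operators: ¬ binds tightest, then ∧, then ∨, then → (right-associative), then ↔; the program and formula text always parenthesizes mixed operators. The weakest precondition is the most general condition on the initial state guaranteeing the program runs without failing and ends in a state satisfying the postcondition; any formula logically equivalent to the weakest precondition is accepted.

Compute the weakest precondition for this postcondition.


Working backward. After the program, the postcondition 2*c - 2 = val + tot + 6 ∧ tot - 3*c - 7 ≥ 8 must hold; in canonical form it is 2*c = tot + val + 8 ∧ tot ≥ 3*c + 15.
Before skip: 2*c = tot + val + 8 ∧ tot ≥ 3*c + 15
Before c := 3*c + 2*x - 7: 6*c + 4*x = tot + val + 22 ∧ tot ≥ 9*c + 6*x - 6
Answer: WP = 6*c + 4*x = tot + val + 22 ∧ tot ≥ 9*c + 6*x - 6


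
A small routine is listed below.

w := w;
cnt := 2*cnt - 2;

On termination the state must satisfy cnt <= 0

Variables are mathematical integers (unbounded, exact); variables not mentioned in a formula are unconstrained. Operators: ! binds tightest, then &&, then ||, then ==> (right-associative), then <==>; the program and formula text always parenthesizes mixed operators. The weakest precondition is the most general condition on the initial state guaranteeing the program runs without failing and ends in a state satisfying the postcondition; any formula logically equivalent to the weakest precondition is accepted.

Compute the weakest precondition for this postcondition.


Working backward. After the program, cnt <= 0 must hold.
Before cnt := 2*cnt - 2: 2*cnt <= 2
Before w := w: 2*cnt <= 2
Answer: WP = 2*cnt <= 2


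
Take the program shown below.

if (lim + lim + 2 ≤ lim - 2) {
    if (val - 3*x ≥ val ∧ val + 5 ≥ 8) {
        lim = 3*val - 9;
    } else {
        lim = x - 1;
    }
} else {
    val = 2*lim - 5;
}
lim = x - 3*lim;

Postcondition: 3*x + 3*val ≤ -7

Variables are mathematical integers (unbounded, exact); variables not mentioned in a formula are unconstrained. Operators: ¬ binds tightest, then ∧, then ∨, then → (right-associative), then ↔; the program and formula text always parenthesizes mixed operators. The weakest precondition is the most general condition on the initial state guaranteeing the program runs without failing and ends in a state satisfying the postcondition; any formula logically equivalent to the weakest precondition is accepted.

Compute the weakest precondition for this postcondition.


Working backward. After the program, the postcondition 3*x + 3*val ≤ -7 must hold; in canonical form it is 3*val + 3*x ≤ -7.
Before lim := x - 3*lim: 3*val + 3*x ≤ -7
Then branch requires ((3*x ≤ 0 ∧ val ≥ 3) → 3*val + 3*x ≤ -7) ∧ ((¬(3*x ≤ 0 ∧ val ≥ 3)) → 3*val + 3*x ≤ -7); else branch requires 6*lim + 3*x ≤ 8.
Before the if: (lim ≤ -4 → (((3*x ≤ 0 ∧ val ≥ 3) → 3*val + 3*x ≤ -7) ∧ ((¬(3*x ≤ 0 ∧ val ≥ 3)) → 3*val + 3*x ≤ -7))) ∧ ((¬(lim ≤ -4)) → 6*lim + 3*x ≤ 8)
Answer: WP = (lim ≤ -4 → (((3*x ≤ 0 ∧ val ≥ 3) → 3*val + 3*x ≤ -7) ∧ ((¬(3*x ≤ 0 ∧ val ≥ 3)) → 3*val + 3*x ≤ -7))) ∧ ((¬(lim ≤ -4)) → 6*lim + 3*x ≤ 8)


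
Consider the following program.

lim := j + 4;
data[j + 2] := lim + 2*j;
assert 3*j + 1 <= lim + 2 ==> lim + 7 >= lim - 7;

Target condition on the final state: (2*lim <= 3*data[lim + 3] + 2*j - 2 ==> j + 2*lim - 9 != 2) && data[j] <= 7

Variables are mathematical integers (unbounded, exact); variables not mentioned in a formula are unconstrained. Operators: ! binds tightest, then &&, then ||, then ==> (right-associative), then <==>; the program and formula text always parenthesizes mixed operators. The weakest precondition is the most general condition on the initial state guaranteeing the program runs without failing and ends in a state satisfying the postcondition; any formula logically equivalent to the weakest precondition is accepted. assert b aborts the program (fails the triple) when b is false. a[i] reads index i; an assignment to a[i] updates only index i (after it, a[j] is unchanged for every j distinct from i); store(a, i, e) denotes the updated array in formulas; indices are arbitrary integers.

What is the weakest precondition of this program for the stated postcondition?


Working backward. After the program, the postcondition (2*lim <= 3*data[lim + 3] + 2*j - 2 ==> j + 2*lim - 9 != 2) && data[j] <= 7 must hold; in canonical form it is (2*lim <= 3*data[lim + 3] + 2*j - 2 ==> j + 2*lim != 11) && data[j] <= 7.
Before assert 3*j + 1 <= lim + 2 ==> lim + 7 >= lim - 7: (2*lim <= 3*data[lim + 3] + 2*j - 2 ==> j + 2*lim != 11) && data[j] <= 7
Before data[j + 2] := lim + 2*j: (2*lim <= 3*store(data, j + 2, 2*j + lim)[lim + 3] + 2*j - 2 ==> j + 2*lim != 11) && store(data, j + 2, 2*j + lim)[j] <= 7
Before lim := j + 4: (3*store(data, j + 2, 3*j + 4)[j + 7] >= 10 ==> 3*j != 3) && store(data, j + 2, 3*j + 4)[j] <= 7
Answer: WP = (3*store(data, j + 2, 3*j + 4)[j + 7] >= 10 ==> 3*j != 3) && store(data, j + 2, 3*j + 4)[j] <= 7


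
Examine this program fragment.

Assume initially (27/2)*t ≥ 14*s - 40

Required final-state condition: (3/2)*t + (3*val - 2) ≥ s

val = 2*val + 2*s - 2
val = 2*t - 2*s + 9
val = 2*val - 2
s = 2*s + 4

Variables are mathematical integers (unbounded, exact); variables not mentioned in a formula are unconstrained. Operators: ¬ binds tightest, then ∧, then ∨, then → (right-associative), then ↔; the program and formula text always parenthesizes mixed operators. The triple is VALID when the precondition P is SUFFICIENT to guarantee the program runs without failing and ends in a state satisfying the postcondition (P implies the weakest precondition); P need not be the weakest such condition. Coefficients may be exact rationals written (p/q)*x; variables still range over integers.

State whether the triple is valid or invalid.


Working backward. After the program, the postcondition (3/2)*t + (3*val - 2) ≥ s must hold; in canonical form it is (3/2)*t + 3*val ≥ s + 2.
Before s := 2*s + 4: (3/2)*t + 3*val ≥ 2*s + 6
Before val := 2*val - 2: (3/2)*t + 6*val ≥ 2*s + 12
Before val := 2*t - 2*s + 9: (27/2)*t ≥ 14*s - 42
Before val := 2*val + 2*s - 2: (27/2)*t ≥ 14*s - 42
The weakest precondition is (27/2)*t ≥ 14*s - 42.
Check whether (27/2)*t ≥ 14*s - 40 implies it.
Every state satisfying the precondition satisfies the weakest precondition: the implication holds.
Answer: valid


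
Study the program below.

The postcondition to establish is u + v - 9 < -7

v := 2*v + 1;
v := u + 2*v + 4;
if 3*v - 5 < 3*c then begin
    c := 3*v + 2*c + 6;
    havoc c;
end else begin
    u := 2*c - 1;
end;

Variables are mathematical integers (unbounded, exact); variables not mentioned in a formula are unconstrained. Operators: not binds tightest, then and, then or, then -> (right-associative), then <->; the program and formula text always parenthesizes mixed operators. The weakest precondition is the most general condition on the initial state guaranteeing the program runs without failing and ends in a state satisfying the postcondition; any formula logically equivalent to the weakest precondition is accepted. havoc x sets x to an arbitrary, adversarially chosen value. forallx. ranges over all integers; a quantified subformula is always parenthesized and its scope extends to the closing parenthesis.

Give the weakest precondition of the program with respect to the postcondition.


Working backward. After the program, the postcondition u + v - 9 < -7 must hold; in canonical form it is u + v < 2.
Then branch requires u + v < 2; else branch requires 2*c + v < 3.
Before the if: (3*v < 3*c + 5 -> u + v < 2) and ((not (3*v < 3*c + 5)) -> 2*c + v < 3)
Before v := u + 2*v + 4: (3*u + 6*v < 3*c - 7 -> 2*u + 2*v < -2) and ((not (3*u + 6*v < 3*c - 7)) -> 2*c + u + 2*v < -1)
Before v := 2*v + 1: (3*u + 12*v < 3*c - 13 -> 2*u + 4*v < -4) and ((not (3*u + 12*v < 3*c - 13)) -> 2*c + u + 4*v < -3)
Answer: WP = (3*u + 12*v < 3*c - 13 -> 2*u + 4*v < -4) and ((not (3*u + 12*v < 3*c - 13)) -> 2*c + u + 4*v < -3)


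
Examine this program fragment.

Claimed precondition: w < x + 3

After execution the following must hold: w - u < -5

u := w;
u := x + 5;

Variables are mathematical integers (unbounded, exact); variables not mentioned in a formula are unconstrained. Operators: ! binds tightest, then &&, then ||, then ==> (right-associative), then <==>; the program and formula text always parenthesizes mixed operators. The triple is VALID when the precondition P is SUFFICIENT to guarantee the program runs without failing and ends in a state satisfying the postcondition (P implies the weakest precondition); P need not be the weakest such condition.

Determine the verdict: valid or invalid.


Working backward. After the program, the postcondition w - u < -5 must hold; in canonical form it is w < u - 5.
Before u := x + 5: w < x
Before u := w: w < x
The weakest precondition is w < x.
Check whether w < x + 3 implies it.
Countermodel: at the initial state w = 0, x = 0, the precondition holds but the weakest precondition fails.
Answer: invalid


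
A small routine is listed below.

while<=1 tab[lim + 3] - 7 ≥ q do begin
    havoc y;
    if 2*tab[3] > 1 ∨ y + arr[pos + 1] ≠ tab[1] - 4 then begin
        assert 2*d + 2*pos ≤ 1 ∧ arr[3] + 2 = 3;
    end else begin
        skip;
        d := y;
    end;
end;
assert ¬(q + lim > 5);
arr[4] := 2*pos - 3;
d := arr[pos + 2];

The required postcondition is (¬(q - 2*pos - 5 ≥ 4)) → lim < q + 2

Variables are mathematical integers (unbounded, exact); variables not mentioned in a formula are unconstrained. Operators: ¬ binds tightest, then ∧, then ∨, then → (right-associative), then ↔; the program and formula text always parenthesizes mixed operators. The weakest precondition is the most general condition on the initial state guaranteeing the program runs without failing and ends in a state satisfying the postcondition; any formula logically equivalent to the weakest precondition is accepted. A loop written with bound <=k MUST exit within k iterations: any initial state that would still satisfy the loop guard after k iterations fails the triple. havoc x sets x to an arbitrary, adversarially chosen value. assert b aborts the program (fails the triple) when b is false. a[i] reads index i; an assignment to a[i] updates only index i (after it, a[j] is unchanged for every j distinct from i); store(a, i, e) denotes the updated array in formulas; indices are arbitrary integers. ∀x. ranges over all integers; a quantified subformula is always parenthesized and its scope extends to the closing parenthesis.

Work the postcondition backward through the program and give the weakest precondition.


Working backward. After the program, the postcondition (¬(q - 2*pos - 5 ≥ 4)) → lim < q + 2 must hold; in canonical form it is (¬(q ≥ 2*pos + 9)) → lim < q + 2.
Before d := arr[pos + 2]: (¬(q ≥ 2*pos + 9)) → lim < q + 2
Before arr[4] := 2*pos - 3: (¬(q ≥ 2*pos + 9)) → lim < q + 2
Before assert ¬(q + lim > 5): (¬(lim + q > 5)) ∧ ((¬(q ≥ 2*pos + 9)) → lim < q + 2)
Before the loop (bound <=1), unroll the exhaustion recursion (WP_0 = exit-now case; WP_j = one more guarded iteration, up to j = 1):
  WP_0: (¬(tab[lim + 3] ≥ q + 7)) ∧ (¬(lim + q > 5)) ∧ ((¬(q ≥ 2*pos + 9)) → lim < q + 2)
  WP_1: (tab[lim + 3] ≥ q + 7 → (∀y_1. (((2*tab[3] > 1 ∨ arr[pos + 1] + y_1 ≠ tab[1] - 4) → (2*d + 2*pos ≤ 1 ∧ arr[3] = 1 ∧ (¬(tab[lim + 3] ≥ q + 7)) ∧ (¬(lim + q > 5)) ∧ ((¬(q ≥ 2*pos + 9)) → lim < q + 2))) ∧ ((¬(2*tab[3] > 1 ∨ arr[pos + 1] + y_1 ≠ tab[1] - 4)) → ((¬(tab[lim + 3] ≥ q + 7)) ∧ (¬(lim + q > 5)) ∧ ((¬(q ≥ 2*pos + 9)) → lim < q + 2)))))) ∧ ((¬(tab[lim + 3] ≥ q + 7)) → ((¬(lim + q > 5)) ∧ ((¬(q ≥ 2*pos + 9)) → lim < q + 2)))
So before the loop: (tab[lim + 3] ≥ q + 7 → (∀y_1. (((2*tab[3] > 1 ∨ arr[pos + 1] + y_1 ≠ tab[1] - 4) → (2*d + 2*pos ≤ 1 ∧ arr[3] = 1 ∧ (¬(tab[lim + 3] ≥ q + 7)) ∧ (¬(lim + q > 5)) ∧ ((¬(q ≥ 2*pos + 9)) → lim < q + 2))) ∧ ((¬(2*tab[3] > 1 ∨ arr[pos + 1] + y_1 ≠ tab[1] - 4)) → ((¬(tab[lim + 3] ≥ q + 7)) ∧ (¬(lim + q > 5)) ∧ ((¬(q ≥ 2*pos + 9)) → lim < q + 2)))))) ∧ ((¬(tab[lim + 3] ≥ q + 7)) → ((¬(lim + q > 5)) ∧ ((¬(q ≥ 2*pos + 9)) → lim < q + 2)))
Answer: WP = (tab[lim + 3] ≥ q + 7 → (∀y_1. (((2*tab[3] > 1 ∨ arr[pos + 1] + y_1 ≠ tab[1] - 4) → (2*d + 2*pos ≤ 1 ∧ arr[3] = 1 ∧ (¬(tab[lim + 3] ≥ q + 7)) ∧ (¬(lim + q > 5)) ∧ ((¬(q ≥ 2*pos + 9)) → lim < q + 2))) ∧ ((¬(2*tab[3] > 1 ∨ arr[pos + 1] + y_1 ≠ tab[1] - 4)) → ((¬(tab[lim + 3] ≥ q + 7)) ∧ (¬(lim + q > 5)) ∧ ((¬(q ≥ 2*pos + 9)) → lim < q + 2)))))) ∧ ((¬(tab[lim + 3] ≥ q + 7)) → ((¬(lim + q > 5)) ∧ ((¬(q ≥ 2*pos + 9)) → lim < q + 2)))


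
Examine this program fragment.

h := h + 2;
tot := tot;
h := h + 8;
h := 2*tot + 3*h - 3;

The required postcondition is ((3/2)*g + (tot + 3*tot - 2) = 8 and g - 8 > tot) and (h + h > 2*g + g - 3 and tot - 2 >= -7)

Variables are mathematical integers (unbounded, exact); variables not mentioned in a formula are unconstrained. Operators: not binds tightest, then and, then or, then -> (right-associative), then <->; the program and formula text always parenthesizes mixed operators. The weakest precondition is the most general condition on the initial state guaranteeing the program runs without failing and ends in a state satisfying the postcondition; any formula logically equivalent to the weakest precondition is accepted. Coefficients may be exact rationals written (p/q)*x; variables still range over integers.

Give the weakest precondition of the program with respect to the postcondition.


Working backward. After the program, the postcondition ((3/2)*g + (tot + 3*tot - 2) = 8 and g - 8 > tot) and (h + h > 2*g + g - 3 and tot - 2 >= -7) must hold; in canonical form it is (3/2)*g + 4*tot = 10 and g > tot + 8 and 2*h > 3*g - 3 and tot >= -5.
Before h := 2*tot + 3*h - 3: (3/2)*g + 4*tot = 10 and g > tot + 8 and 6*h + 4*tot > 3*g + 3 and tot >= -5
Before h := h + 8: (3/2)*g + 4*tot = 10 and g > tot + 8 and 6*h + 4*tot > 3*g - 45 and tot >= -5
Before tot := tot: (3/2)*g + 4*tot = 10 and g > tot + 8 and 6*h + 4*tot > 3*g - 45 and tot >= -5
Before h := h + 2: (3/2)*g + 4*tot = 10 and g > tot + 8 and 6*h + 4*tot > 3*g - 57 and tot >= -5
Answer: WP = (3/2)*g + 4*tot = 10 and g > tot + 8 and 6*h + 4*tot > 3*g - 57 and tot >= -5


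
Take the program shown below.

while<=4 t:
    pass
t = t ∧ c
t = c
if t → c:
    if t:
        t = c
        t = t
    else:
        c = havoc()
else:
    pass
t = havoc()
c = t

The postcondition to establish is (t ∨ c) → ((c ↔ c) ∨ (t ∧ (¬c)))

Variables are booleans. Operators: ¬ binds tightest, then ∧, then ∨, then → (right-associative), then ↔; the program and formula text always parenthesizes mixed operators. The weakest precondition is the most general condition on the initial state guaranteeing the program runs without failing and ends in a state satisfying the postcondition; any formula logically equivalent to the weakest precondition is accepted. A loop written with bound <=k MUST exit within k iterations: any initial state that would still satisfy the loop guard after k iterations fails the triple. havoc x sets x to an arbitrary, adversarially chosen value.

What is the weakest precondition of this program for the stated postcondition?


Working backward. After the program, the postcondition (t ∨ c) → ((c ↔ c) ∨ (t ∧ (¬c))) must hold; in canonical form it is true.
Before c := t: true
Before havoc t: true
Then branch requires true; else branch requires true.
Before the if: true
Before t := c: true
Before t := t ∧ c: true
Before the loop (bound <=4), unroll the exhaustion recursion (WP_0 = exit-now case; WP_j = one more guarded iteration, up to j = 4):
  WP_0: ¬t
  WP_1: t → (¬t)
  WP_2: t → (t → (¬t))
  WP_3: t → (t → (t → (¬t)))
  WP_4: t → (t → (t → (t → (¬t))))
So before the loop: t → (t → (t → (t → (¬t))))
Answer: WP = t → (t → (t → (t → (¬t))))


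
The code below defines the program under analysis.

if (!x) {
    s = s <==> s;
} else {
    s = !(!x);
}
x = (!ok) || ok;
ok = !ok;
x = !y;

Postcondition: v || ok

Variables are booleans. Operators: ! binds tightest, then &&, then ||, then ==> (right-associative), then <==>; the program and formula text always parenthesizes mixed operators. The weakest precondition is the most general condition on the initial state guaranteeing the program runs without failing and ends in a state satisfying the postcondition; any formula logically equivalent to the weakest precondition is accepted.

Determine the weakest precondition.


Working backward. After the program, v || ok must hold.
Before x := !y: v || ok
Before ok := !ok: v || (!ok)
Before x := (!ok) || ok: v || (!ok)
Then branch requires v || (!ok); else branch requires v || (!ok).
Before the if: ((!x) ==> (v || (!ok))) && (x ==> (v || (!ok)))
Answer: WP = ((!x) ==> (v || (!ok))) && (x ==> (v || (!ok)))


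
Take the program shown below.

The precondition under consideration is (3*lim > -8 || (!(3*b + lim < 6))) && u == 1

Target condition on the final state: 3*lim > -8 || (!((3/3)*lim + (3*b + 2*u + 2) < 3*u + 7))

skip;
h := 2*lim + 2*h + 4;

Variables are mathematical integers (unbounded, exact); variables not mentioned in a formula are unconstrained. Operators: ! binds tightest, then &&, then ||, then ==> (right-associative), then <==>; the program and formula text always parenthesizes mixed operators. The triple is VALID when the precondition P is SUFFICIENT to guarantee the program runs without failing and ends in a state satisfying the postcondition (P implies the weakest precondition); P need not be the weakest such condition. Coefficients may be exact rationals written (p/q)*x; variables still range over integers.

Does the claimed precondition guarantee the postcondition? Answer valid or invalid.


Working backward. After the program, the postcondition 3*lim > -8 || (!((3/3)*lim + (3*b + 2*u + 2) < 3*u + 7)) must hold; in canonical form it is 3*lim > -8 || (!(3*b + lim < u + 5)).
Before h := 2*lim + 2*h + 4: 3*lim > -8 || (!(3*b + lim < u + 5))
Before skip: 3*lim > -8 || (!(3*b + lim < u + 5))
The weakest precondition is 3*lim > -8 || (!(3*b + lim < u + 5)).
Check whether (3*lim > -8 || (!(3*b + lim < 6))) && u == 1 implies it.
Every state satisfying the precondition satisfies the weakest precondition: the implication holds.
Answer: valid


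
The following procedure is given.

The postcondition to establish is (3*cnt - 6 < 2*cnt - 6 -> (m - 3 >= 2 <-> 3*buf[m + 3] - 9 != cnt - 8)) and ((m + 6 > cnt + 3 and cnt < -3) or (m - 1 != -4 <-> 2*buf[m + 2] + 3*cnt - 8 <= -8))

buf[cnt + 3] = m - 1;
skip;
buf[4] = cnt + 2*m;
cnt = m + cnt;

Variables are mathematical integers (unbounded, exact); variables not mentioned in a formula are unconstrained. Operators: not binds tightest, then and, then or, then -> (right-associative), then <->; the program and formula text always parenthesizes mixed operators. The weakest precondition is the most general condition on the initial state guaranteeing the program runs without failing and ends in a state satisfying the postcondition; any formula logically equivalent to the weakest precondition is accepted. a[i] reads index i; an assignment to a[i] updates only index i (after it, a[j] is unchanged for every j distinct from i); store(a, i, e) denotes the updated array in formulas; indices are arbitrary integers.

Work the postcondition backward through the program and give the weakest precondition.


Working backward. After the program, the postcondition (3*cnt - 6 < 2*cnt - 6 -> (m - 3 >= 2 <-> 3*buf[m + 3] - 9 != cnt - 8)) and ((m + 6 > cnt + 3 and cnt < -3) or (m - 1 != -4 <-> 2*buf[m + 2] + 3*cnt - 8 <= -8)) must hold; in canonical form it is (cnt < 0 -> (m >= 5 <-> 3*buf[m + 3] != cnt + 1)) and ((m > cnt - 3 and cnt < -3) or (m != -3 <-> 2*buf[m + 2] + 3*cnt <= 0)).
Before cnt := m + cnt: (cnt + m < 0 -> (m >= 5 <-> 3*buf[m + 3] != cnt + m + 1)) and ((cnt < 3 and cnt + m < -3) or (m != -3 <-> 2*buf[m + 2] + 3*cnt + 3*m <= 0))
Before buf[4] := cnt + 2*m: (cnt + m < 0 -> (m >= 5 <-> 3*store(buf, 4, cnt + 2*m)[m + 3] != cnt + m + 1)) and ((cnt < 3 and cnt + m < -3) or (m != -3 <-> 2*store(buf, 4, cnt + 2*m)[m + 2] + 3*cnt + 3*m <= 0))
Before skip: (cnt + m < 0 -> (m >= 5 <-> 3*store(buf, 4, cnt + 2*m)[m + 3] != cnt + m + 1)) and ((cnt < 3 and cnt + m < -3) or (m != -3 <-> 2*store(buf, 4, cnt + 2*m)[m + 2] + 3*cnt + 3*m <= 0))
Before buf[cnt + 3] := m - 1: (cnt + m < 0 -> (m >= 5 <-> 3*store(store(buf, cnt + 3, m - 1), 4, cnt + 2*m)[m + 3] != cnt + m + 1)) and ((cnt < 3 and cnt + m < -3) or (m != -3 <-> 2*store(store(buf, cnt + 3, m - 1), 4, cnt + 2*m)[m + 2] + 3*cnt + 3*m <= 0))
Answer: WP = (cnt + m < 0 -> (m >= 5 <-> 3*store(store(buf, cnt + 3, m - 1), 4, cnt + 2*m)[m + 3] != cnt + m + 1)) and ((cnt < 3 and cnt + m < -3) or (m != -3 <-> 2*store(store(buf, cnt + 3, m - 1), 4, cnt + 2*m)[m + 2] + 3*cnt + 3*m <= 0))
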